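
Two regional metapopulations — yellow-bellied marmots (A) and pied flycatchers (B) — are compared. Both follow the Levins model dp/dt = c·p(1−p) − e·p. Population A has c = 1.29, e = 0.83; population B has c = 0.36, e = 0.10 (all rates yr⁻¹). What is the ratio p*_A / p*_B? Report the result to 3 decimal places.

0.494

A: p*_A = 1 − 0.83/1.29 = 0.3566.
B: p*_B = 1 − 0.10/0.36 = 0.7222.
p*_A / p*_B = 0.3566/0.7222 = 0.4937.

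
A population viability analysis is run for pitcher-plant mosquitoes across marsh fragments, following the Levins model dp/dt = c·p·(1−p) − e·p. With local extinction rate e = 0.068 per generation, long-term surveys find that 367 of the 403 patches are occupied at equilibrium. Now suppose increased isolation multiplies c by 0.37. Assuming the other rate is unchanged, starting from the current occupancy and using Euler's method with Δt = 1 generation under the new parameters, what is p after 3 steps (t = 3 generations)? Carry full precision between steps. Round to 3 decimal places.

Observed p* = 367/403 = 0.91067.
Balance c(1−p*) = e gives c = e/(1 − 0.91067) = 0.068/0.08933 = 0.76122.
Starting from p₀ = 0.91067; update p ← p + (dp/dt)·Δt with the new parameters.
step 1: Δp = -0.03901, p = 0.87166
step 2: Δp = -0.02776, p = 0.84389
step 3: Δp = -0.02028, p = 0.82361

0.824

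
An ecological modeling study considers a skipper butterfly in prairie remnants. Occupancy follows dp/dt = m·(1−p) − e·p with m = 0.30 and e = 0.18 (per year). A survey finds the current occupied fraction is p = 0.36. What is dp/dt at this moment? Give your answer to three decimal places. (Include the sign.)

0.127

Colonization term: m·(1−p) = 0.30×0.6400 = 0.19200.
Extinction term: e·p = 0.06480.
dp/dt = 0.19200 − 0.06480 = 0.12720.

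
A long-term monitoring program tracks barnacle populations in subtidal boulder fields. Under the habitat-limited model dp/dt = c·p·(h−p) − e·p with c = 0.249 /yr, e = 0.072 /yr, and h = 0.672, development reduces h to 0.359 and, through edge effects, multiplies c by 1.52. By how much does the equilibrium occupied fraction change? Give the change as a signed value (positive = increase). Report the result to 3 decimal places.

Before: p* = h − e/c = 0.672 − 0.072/0.249 = 0.672 − 0.2892 = 0.3828.
After: c = 0.37848, e = 0.072, h = 0.359; p* = 0.359 − 0.072/0.37848 = 0.1688.
Δp* = 0.1688 − 0.3828 = -0.2141.

-0.214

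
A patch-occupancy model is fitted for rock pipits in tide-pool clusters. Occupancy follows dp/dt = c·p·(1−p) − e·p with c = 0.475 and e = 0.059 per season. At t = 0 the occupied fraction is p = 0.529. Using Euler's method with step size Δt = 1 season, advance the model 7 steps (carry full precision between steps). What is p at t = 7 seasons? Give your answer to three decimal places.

Update rule: p ← p + [c·p·(1−p) − e·p]·Δt with Δt = 1.
p: 0.52900 → 0.61614  (Δp = +0.08714)
p: 0.61614 → 0.69213  (Δp = +0.07599)
p: 0.69213 → 0.75251  (Δp = +0.06038)
p: 0.75251 → 0.79658  (Δp = +0.04407)
p: 0.79658 → 0.82655  (Δp = +0.02997)
p: 0.82655 → 0.84588  (Δp = +0.01933)
p: 0.84588 → 0.85790  (Δp = +0.01202)

0.858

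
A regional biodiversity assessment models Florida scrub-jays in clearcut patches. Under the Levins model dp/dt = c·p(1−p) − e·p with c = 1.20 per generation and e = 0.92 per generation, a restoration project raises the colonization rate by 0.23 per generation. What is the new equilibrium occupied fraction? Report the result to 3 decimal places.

Before: p* = 1 − 0.92/1.20 = 0.2333.
After the change, c = 1.43, e = 0.92, so p* = 1 − 0.92/1.43 = 0.3566.

0.357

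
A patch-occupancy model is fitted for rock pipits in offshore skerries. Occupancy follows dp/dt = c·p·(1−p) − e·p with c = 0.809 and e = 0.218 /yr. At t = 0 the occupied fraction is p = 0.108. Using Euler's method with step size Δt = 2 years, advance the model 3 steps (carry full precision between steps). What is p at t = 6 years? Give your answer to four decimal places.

Update rule: p ← p + [c·p·(1−p) − e·p]·Δt with Δt = 2.
p: 0.10800 → 0.21678  (Δp = +0.10878)
p: 0.21678 → 0.39698  (Δp = +0.18020)
p: 0.39698 → 0.61123  (Δp = +0.21424)

0.6112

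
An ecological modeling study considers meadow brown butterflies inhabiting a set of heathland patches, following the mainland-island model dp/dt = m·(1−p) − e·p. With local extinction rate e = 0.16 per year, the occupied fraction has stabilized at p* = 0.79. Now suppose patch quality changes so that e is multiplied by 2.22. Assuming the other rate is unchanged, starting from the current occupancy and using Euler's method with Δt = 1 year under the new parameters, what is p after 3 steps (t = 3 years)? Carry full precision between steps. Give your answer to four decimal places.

0.6289

Balance m(1−p*) = e·p* gives m = e·p*/(1−p*) = 0.16×0.79000/0.21000 = 0.60190.
Starting from p₀ = 0.79000; update p ← p + (dp/dt)·Δt with the new parameters.
p: 0.79000 → 0.63579  (Δp = -0.15421)
p: 0.63579 → 0.62918  (Δp = -0.00661)
p: 0.62918 → 0.62889  (Δp = -0.00028)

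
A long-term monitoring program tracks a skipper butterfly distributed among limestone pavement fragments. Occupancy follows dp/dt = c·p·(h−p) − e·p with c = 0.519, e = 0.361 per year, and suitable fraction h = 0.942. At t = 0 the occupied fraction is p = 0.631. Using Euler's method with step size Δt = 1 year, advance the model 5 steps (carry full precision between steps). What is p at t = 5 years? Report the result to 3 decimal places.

Update rule: p ← p + [c·p·(h−p) − e·p]·Δt with Δt = 1.
step 1: Δp = -0.12594, p = 0.50506
step 2: Δp = -0.06779, p = 0.43727
step 3: Δp = -0.04331, p = 0.39396
step 4: Δp = -0.03016, p = 0.36379
step 5: Δp = -0.02216, p = 0.34163

0.342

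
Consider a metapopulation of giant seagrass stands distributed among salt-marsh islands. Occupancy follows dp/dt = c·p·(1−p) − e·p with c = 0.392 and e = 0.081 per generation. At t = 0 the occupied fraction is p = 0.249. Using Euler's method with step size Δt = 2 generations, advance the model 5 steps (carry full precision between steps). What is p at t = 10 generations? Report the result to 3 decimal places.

0.745

Update rule: p ← p + [c·p·(1−p) − e·p]·Δt with Δt = 2.
step 1: Δp = +0.10627, p = 0.35527
step 2: Δp = +0.12202, p = 0.47729
step 3: Δp = +0.11827, p = 0.59557
step 4: Δp = +0.09236, p = 0.68793
step 5: Δp = +0.05687, p = 0.74479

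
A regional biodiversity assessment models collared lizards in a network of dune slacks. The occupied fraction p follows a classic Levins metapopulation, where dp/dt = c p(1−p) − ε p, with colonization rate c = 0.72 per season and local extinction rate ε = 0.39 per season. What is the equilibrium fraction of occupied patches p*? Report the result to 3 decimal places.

At equilibrium, colonization balances extinction: c·p*·(1−p*) = ε·p*.
So p* = 1 − ε/c = 1 − 0.39/0.72 = 1 − 0.5417 = 0.4583.

0.458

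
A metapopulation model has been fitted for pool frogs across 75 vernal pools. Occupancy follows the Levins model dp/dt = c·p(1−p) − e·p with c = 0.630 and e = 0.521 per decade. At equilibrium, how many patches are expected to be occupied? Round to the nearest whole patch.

13

p* = 1 − e/c = 1 − 0.521/0.630 = 0.1730.
Expected occupied patches = N × p* = 75 × 0.1730 = 12.98 ≈ 13.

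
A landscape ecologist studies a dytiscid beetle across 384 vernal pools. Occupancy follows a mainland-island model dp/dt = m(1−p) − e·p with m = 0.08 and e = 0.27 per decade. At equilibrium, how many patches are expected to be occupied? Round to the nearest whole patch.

88

p* = m/(m+e) = 0.08/0.3500 = 0.2286.
Expected occupied patches = N × p* = 384 × 0.2286 = 87.77 ≈ 88.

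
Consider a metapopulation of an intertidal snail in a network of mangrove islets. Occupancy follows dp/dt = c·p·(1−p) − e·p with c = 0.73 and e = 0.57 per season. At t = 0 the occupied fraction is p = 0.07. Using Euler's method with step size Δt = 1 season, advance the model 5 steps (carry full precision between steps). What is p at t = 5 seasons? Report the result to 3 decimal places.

Update rule: p ← p + [c·p·(1−p) − e·p]·Δt with Δt = 1.
step 1: Δp = +0.00762, p = 0.07762
step 2: Δp = +0.00802, p = 0.08564
step 3: Δp = +0.00835, p = 0.09399
step 4: Δp = +0.00859, p = 0.10258
step 5: Δp = +0.00873, p = 0.11131

0.111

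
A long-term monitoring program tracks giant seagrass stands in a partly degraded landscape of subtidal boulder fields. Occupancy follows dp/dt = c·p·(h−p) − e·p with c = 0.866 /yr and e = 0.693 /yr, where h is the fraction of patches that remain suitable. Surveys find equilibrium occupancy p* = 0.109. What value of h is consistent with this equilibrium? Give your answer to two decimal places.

0.91

At equilibrium c(h−p*) = e, so h = p* + e/c.
h = 0.109 + 0.693/0.866 = 0.109 + 0.8002 = 0.9092.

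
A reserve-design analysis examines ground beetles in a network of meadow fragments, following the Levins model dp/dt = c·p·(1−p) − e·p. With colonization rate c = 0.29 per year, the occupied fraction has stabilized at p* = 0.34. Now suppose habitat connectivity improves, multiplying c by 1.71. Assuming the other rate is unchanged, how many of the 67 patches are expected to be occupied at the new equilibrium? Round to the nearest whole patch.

Balance c(1−p*) = e gives e = 0.29×(1 − 0.34000) = 0.19140.
New p* = 1 − e/c = 1 − 0.19140/0.49590 = 0.61404.
Expected occupied = 67 × 0.61404 = 41.14 ≈ 41.

41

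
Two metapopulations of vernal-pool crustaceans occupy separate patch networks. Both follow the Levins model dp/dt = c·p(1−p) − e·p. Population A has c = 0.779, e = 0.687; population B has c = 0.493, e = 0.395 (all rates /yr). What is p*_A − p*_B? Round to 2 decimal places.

A: p*_A = 1 − 0.687/0.779 = 0.1181.
B: p*_B = 1 − 0.395/0.493 = 0.1988.
p*_A − p*_B = 0.1181 − 0.1988 = -0.0807.

-0.08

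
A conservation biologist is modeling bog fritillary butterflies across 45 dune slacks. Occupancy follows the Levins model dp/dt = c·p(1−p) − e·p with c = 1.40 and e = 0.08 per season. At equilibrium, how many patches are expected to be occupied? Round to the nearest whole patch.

42

p* = 1 − e/c = 1 − 0.08/1.40 = 0.9429.
Expected occupied patches = N × p* = 45 × 0.9429 = 42.43 ≈ 42.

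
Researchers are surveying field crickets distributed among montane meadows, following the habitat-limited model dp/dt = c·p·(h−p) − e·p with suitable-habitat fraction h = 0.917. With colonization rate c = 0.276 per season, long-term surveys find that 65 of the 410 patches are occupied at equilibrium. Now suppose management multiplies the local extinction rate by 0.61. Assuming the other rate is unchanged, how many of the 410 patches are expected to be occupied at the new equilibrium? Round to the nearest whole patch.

Observed p* = 65/410 = 0.15854.
Balance c(h−p*) = e gives e = 0.276×(0.917 − 0.15854) = 0.20933.
New p* = 0.917 − e/c = 0.917 − 0.12769/0.27600 = 0.45436.
Expected occupied = 410 × 0.45436 = 186.29 ≈ 186.

186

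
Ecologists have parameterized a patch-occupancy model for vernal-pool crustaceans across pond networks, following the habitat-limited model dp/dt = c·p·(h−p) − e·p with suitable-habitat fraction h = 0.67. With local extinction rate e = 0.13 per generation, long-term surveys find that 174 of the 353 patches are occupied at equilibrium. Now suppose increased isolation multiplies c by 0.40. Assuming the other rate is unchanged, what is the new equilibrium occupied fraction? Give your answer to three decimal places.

Observed p* = 174/353 = 0.49292.
Balance c(h−p*) = e gives c = e/(0.67 − 0.49292) = 0.13/0.17708 = 0.73413.
New p* = 0.67 − e/c = 0.67 − 0.13000/0.29365 = 0.22730.

0.227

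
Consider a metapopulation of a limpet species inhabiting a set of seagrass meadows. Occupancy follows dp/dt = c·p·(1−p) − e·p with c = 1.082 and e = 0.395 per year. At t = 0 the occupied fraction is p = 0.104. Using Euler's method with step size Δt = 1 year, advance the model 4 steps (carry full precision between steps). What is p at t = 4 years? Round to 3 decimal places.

Update rule: p ← p + [c·p·(1−p) − e·p]·Δt with Δt = 1.
t = 1: p = 0.10400 + (+0.05975) = 0.16375
t = 2: p = 0.16375 + (+0.08348) = 0.24723
t = 3: p = 0.24723 + (+0.10371) = 0.35094
t = 4: p = 0.35094 + (+0.10784) = 0.45878

0.459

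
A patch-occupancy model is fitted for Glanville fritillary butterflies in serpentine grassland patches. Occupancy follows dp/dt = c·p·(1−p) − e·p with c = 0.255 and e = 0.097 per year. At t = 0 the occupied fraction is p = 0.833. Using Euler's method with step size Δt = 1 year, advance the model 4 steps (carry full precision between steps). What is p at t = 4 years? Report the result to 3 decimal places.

Update rule: p ← p + [c·p·(1−p) − e·p]·Δt with Δt = 1.
t = 1: p = 0.83300 + (-0.04533) = 0.78767
t = 2: p = 0.78767 + (-0.03376) = 0.75392
t = 3: p = 0.75392 + (-0.02582) = 0.72810
t = 4: p = 0.72810 + (-0.02014) = 0.70795

0.708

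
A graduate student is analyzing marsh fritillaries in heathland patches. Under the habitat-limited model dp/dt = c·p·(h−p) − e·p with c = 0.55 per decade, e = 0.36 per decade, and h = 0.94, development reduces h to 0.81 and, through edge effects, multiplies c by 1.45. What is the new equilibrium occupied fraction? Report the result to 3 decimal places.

Before: p* = h − e/c = 0.94 − 0.36/0.55 = 0.94 − 0.6545 = 0.2855.
After: c = 0.7975, e = 0.36, h = 0.81; p* = 0.81 − 0.36/0.7975 = 0.3586.

0.359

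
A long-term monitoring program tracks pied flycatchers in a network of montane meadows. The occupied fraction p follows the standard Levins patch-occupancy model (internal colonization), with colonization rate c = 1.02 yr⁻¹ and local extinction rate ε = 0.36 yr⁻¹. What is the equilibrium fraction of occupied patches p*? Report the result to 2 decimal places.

0.65

At equilibrium, colonization balances extinction: c·p*·(1−p*) = ε·p*.
So p* = 1 − ε/c = 1 − 0.36/1.02 = 1 − 0.3529 = 0.6471.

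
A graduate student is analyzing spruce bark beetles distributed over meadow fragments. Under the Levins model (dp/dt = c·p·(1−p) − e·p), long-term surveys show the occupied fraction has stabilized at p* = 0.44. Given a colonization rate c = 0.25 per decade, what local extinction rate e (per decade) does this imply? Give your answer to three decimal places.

At equilibrium c(1−p*) = e.
e = 0.25 × (1 − 0.44) = 0.25 × 0.5600 = 0.1400.

0.140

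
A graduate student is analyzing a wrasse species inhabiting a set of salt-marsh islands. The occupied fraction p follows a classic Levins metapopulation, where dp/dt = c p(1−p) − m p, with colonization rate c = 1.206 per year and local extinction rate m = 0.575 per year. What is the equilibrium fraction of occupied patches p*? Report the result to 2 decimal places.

At equilibrium, colonization balances extinction: c·p*·(1−p*) = m·p*.
So p* = 1 − m/c = 1 − 0.575/1.206 = 1 − 0.4768 = 0.5232.

0.52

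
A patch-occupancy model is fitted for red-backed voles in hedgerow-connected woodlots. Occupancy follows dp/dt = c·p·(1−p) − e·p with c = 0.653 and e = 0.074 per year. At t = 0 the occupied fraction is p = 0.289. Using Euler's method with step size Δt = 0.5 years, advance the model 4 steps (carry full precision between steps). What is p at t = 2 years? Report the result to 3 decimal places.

Update rule: p ← p + [c·p·(1−p) − e·p]·Δt with Δt = 0.5.
p: 0.28900 → 0.34540  (Δp = +0.05640)
p: 0.34540 → 0.40644  (Δp = +0.06104)
p: 0.40644 → 0.47017  (Δp = +0.06373)
p: 0.47017 → 0.53410  (Δp = +0.06394)

0.534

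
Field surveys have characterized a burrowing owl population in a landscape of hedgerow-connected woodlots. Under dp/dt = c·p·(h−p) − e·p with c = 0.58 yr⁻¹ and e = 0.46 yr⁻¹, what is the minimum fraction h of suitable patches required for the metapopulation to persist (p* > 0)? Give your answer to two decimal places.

p* = h − e/c is positive only when h > e/c.
h_min = e/c = 0.46/0.58 = 0.7931.

0.79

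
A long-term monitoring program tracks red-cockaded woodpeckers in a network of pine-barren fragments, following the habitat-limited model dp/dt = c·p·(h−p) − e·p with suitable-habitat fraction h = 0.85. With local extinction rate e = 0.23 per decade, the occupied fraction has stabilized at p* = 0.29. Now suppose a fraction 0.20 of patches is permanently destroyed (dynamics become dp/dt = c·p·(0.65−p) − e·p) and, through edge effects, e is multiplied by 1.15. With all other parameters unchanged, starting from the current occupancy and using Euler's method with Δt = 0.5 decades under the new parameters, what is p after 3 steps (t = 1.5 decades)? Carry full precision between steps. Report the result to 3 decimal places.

Balance c(h−p*) = e gives c = e/(0.85 − 0.29000) = 0.23/0.56000 = 0.41071.
Starting from p₀ = 0.29000; update p ← p + (dp/dt)·Δt with the new parameters.
step 1: Δp = -0.01691, p = 0.27309
step 2: Δp = -0.01498, p = 0.25811
step 3: Δp = -0.01336, p = 0.24475

0.245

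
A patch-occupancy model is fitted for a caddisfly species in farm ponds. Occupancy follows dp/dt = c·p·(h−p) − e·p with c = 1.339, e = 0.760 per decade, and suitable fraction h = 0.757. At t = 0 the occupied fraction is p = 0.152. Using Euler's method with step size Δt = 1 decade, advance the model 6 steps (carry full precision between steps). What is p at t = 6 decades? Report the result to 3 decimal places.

0.181

Update rule: p ← p + [c·p·(h−p) − e·p]·Δt with Δt = 1.
step 1: Δp = +0.00761, p = 0.15961
step 2: Δp = +0.00637, p = 0.16598
step 3: Δp = +0.00521, p = 0.17119
step 4: Δp = +0.00418, p = 0.17537
step 5: Δp = +0.00330, p = 0.17867
step 6: Δp = +0.00257, p = 0.18124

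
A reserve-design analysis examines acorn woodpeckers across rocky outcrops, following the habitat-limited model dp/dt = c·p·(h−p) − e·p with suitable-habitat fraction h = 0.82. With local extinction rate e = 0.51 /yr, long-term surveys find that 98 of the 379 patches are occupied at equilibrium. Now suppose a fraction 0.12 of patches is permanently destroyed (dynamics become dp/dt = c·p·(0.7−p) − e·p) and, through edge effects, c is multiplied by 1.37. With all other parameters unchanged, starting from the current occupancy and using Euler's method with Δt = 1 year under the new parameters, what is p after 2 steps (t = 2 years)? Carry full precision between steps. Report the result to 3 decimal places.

0.276

Observed p* = 98/379 = 0.25858.
Balance c(h−p*) = e gives c = e/(0.82 − 0.25858) = 0.51/0.56142 = 0.90840.
Starting from p₀ = 0.25858; update p ← p + (dp/dt)·Δt with the new parameters.
step 1: Δp = +0.01018, p = 0.26875
step 2: Δp = +0.00717, p = 0.27593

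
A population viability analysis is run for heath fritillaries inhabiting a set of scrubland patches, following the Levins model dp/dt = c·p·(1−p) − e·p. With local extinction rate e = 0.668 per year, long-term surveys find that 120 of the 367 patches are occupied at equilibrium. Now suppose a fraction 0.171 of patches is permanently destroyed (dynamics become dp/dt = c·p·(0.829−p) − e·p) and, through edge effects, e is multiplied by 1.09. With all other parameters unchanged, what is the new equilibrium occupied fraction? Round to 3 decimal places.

0.095

Observed p* = 120/367 = 0.32698.
Balance c(1−p*) = e gives c = e/(1 − 0.32698) = 0.668/0.67302 = 0.99254.
New p* = 0.829 − e/c = 0.829 − 0.72812/0.99254 = 0.09541.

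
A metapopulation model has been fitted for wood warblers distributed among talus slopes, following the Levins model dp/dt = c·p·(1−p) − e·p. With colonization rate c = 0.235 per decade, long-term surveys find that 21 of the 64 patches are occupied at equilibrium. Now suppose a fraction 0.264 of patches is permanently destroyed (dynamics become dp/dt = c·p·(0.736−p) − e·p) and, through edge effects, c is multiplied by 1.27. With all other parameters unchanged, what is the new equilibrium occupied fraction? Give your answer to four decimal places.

Observed p* = 21/64 = 0.32812.
Balance c(1−p*) = e gives e = 0.235×(1 − 0.32812) = 0.15789.
New p* = 0.736 − e/c = 0.736 − 0.15789/0.29845 = 0.20697.

0.2070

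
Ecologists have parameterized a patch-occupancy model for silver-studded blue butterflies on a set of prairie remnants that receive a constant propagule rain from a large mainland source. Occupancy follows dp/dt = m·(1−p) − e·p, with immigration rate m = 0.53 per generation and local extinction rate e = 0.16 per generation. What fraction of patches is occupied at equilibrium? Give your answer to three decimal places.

At equilibrium the propagule rain into empty patches balances local extinction: m(1−p*) = e·p*.
p* = m/(m+e) = 0.53/(0.53+0.16) = 0.53/0.6900 = 0.7681.

0.768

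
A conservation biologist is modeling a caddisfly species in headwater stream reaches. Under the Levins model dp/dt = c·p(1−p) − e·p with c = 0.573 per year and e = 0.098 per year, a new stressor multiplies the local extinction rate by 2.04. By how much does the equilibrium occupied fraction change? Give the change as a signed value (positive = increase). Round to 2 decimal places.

Before: p* = 1 − 0.098/0.573 = 0.8290.
After the change, c = 0.573, e = 0.19992, so p* = 1 − 0.19992/0.573 = 0.6511.
Δp* = 0.6511 − 0.8290 = -0.1779.

-0.18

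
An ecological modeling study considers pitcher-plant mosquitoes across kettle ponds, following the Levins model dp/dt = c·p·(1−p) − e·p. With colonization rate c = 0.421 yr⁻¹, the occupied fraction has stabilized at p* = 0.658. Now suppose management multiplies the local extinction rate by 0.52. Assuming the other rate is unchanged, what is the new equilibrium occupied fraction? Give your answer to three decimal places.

Balance c(1−p*) = e gives e = 0.421×(1 − 0.65800) = 0.14398.
New p* = 1 − e/c = 1 − 0.07487/0.42100 = 0.82216.

0.822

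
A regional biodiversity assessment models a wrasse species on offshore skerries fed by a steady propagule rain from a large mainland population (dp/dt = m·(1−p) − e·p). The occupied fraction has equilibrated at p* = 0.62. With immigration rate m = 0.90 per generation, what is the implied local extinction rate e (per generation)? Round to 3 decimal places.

At equilibrium m(1−p*) = e·p*, so e = m(1−p*)/p*.
e = 0.90 × 0.3800 / 0.62 = 0.5516.

0.552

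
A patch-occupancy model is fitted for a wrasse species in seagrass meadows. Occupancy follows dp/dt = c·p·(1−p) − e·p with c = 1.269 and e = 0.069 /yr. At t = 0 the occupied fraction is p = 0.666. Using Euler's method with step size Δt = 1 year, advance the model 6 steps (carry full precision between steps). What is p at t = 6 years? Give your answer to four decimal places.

Update rule: p ← p + [c·p·(1−p) − e·p]·Δt with Δt = 1.
p: 0.66600 → 0.90233  (Δp = +0.23633)
p: 0.90233 → 0.95191  (Δp = +0.04958)
p: 0.95191 → 0.94432  (Δp = -0.00759)
p: 0.94432 → 0.94589  (Δp = +0.00157)
p: 0.94589 → 0.94557  (Δp = -0.00031)
p: 0.94557 → 0.94564  (Δp = +0.00006)

0.9456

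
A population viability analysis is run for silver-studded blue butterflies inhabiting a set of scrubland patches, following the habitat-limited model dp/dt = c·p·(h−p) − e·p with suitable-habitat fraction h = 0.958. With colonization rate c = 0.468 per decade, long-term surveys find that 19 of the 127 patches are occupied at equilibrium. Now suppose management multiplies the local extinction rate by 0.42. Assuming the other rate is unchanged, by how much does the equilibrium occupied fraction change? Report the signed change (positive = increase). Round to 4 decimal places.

0.4689

Observed p* = 19/127 = 0.14961.
Balance c(h−p*) = e gives e = 0.468×(0.958 − 0.14961) = 0.37833.
New p* = 0.958 − e/c = 0.958 − 0.15890/0.46800 = 0.61847.
Δp* = 0.61847 − 0.14961 = +0.46886.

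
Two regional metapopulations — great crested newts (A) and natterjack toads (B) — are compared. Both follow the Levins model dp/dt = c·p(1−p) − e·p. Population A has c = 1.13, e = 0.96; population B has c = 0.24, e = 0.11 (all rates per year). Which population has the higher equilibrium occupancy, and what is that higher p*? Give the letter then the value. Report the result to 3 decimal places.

A: p*_A = 1 − 0.96/1.13 = 0.1504.
B: p*_B = 1 − 0.11/0.24 = 0.5417.
B is higher at 0.5417.

B, 0.542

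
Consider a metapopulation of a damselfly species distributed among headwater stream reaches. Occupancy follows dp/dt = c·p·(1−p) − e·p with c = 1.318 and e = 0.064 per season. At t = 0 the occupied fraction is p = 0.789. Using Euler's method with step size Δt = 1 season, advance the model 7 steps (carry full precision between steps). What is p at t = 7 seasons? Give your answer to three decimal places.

0.951

Update rule: p ← p + [c·p·(1−p) − e·p]·Δt with Δt = 1.
step 1: Δp = +0.16892, p = 0.95792
step 2: Δp = -0.00818, p = 0.94974
step 3: Δp = +0.00213, p = 0.95187
step 4: Δp = -0.00054, p = 0.95133
step 5: Δp = +0.00014, p = 0.95147
step 6: Δp = -0.00003, p = 0.95143
step 7: Δp = +0.00001, p = 0.95144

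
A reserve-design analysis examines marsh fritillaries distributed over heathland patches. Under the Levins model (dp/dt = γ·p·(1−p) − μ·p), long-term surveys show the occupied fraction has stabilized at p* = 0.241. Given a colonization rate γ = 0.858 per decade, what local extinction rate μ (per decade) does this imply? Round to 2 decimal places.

At equilibrium γ(1−p*) = μ.
μ = 0.858 × (1 − 0.241) = 0.858 × 0.7590 = 0.6512.

0.65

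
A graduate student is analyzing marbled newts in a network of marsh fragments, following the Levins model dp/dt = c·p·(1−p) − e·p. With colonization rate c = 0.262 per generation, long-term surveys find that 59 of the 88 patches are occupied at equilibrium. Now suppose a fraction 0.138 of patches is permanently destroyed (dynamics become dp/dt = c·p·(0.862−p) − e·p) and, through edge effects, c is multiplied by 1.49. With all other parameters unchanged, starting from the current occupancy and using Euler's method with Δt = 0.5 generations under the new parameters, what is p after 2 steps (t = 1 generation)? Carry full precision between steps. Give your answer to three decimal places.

Observed p* = 59/88 = 0.67045.
Balance c(1−p*) = e gives e = 0.262×(1 − 0.67045) = 0.08634.
Starting from p₀ = 0.67045; update p ← p + (dp/dt)·Δt with the new parameters.
step 1: Δp = -0.00388, p = 0.66658
step 2: Δp = -0.00335, p = 0.66323

0.663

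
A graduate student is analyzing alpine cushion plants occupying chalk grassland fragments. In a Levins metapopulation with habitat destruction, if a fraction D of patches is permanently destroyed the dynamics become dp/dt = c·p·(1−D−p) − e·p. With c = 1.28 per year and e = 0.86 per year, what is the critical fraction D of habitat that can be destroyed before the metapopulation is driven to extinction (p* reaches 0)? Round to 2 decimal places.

0.33

The nontrivial equilibrium is p* = (1−D) − e/c; extinction occurs when this hits zero.
So D_crit = 1 − e/c = 1 − 0.86/1.28 = 1 − 0.6719 = 0.3281.
Note this equals the original equilibrium occupancy — the Levins extinction-debt result.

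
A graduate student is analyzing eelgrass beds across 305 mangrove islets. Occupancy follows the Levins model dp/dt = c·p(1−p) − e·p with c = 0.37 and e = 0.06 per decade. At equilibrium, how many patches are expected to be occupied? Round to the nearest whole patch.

256

p* = 1 − e/c = 1 − 0.06/0.37 = 0.8378.
Expected occupied patches = N × p* = 305 × 0.8378 = 255.54 ≈ 256.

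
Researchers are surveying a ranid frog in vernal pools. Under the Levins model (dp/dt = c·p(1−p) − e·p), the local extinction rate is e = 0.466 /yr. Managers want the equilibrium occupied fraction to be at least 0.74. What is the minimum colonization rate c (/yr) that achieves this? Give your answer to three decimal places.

1.792

p* = 1 − e/c ≥ 0.74 requires e/c ≤ 0.2600, i.e. c ≥ e/0.2600.
c_min = 0.466/0.2600 = 1.7923.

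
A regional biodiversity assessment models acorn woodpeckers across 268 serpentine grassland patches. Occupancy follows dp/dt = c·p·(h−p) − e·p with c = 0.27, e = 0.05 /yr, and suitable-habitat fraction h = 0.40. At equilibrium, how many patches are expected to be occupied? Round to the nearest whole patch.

58

p* = h − e/c = 0.40 − 0.1852 = 0.2148.
Expected occupied patches = N × p* = 268 × 0.2148 = 57.57 ≈ 58.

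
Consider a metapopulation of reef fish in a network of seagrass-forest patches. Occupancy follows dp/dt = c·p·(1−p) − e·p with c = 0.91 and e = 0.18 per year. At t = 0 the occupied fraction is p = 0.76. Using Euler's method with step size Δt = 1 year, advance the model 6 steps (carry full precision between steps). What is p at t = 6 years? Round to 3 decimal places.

Update rule: p ← p + [c·p·(1−p) − e·p]·Δt with Δt = 1.
step 1: Δp = +0.02918, p = 0.78918
step 2: Δp = +0.00935, p = 0.79853
step 3: Δp = +0.00267, p = 0.80120
step 4: Δp = +0.00073, p = 0.80193
step 5: Δp = +0.00020, p = 0.80212
step 6: Δp = +0.00005, p = 0.80218

0.802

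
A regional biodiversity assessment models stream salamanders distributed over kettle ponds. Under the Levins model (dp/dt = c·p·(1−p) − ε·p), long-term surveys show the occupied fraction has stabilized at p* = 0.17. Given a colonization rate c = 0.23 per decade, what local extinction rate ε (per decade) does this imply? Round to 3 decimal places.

0.191

At equilibrium c(1−p*) = ε.
ε = 0.23 × (1 − 0.17) = 0.23 × 0.8300 = 0.1909.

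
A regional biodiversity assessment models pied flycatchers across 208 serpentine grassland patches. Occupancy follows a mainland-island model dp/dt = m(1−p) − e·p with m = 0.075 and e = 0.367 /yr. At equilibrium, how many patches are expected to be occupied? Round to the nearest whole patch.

35

p* = m/(m+e) = 0.075/0.4420 = 0.1697.
Expected occupied patches = N × p* = 208 × 0.1697 = 35.29 ≈ 35.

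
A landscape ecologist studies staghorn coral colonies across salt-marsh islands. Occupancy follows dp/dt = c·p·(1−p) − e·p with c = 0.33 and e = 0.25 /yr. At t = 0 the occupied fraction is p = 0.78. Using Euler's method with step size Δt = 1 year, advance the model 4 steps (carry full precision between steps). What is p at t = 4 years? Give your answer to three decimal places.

Update rule: p ← p + [c·p·(1−p) − e·p]·Δt with Δt = 1.
step 1: Δp = -0.13837, p = 0.64163
step 2: Δp = -0.08453, p = 0.55710
step 3: Δp = -0.05785, p = 0.49925
step 4: Δp = -0.04231, p = 0.45694

0.457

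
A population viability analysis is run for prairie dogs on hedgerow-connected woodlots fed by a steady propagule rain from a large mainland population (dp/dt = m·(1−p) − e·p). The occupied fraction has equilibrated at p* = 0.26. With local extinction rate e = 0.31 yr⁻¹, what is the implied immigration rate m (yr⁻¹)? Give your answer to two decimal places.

At equilibrium m(1−p*) = e·p*, so m = e·p*/(1−p*).
m = 0.31 × 0.26 / 0.7400 = 0.0806/0.7400 = 0.1089.

0.11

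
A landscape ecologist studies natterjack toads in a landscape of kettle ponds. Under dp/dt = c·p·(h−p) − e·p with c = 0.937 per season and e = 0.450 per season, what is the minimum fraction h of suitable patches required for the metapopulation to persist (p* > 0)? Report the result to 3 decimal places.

p* = h − e/c is positive only when h > e/c.
h_min = e/c = 0.450/0.937 = 0.4803.

0.480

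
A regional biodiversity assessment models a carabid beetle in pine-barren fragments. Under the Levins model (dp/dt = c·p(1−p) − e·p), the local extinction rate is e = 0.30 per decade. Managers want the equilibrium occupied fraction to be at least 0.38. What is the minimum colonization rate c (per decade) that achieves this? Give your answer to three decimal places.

0.484

p* = 1 − e/c ≥ 0.38 requires e/c ≤ 0.6200, i.e. c ≥ e/0.6200.
c_min = 0.30/0.6200 = 0.4839.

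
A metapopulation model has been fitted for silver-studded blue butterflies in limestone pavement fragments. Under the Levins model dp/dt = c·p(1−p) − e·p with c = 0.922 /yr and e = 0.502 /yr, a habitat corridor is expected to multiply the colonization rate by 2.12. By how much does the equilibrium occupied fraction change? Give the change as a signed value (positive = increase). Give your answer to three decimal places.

Before: p* = 1 − 0.502/0.922 = 0.4555.
After the change, c = 1.95464, e = 0.502, so p* = 1 − 0.502/1.95464 = 0.7432.
Δp* = 0.7432 − 0.4555 = +0.2876.

0.288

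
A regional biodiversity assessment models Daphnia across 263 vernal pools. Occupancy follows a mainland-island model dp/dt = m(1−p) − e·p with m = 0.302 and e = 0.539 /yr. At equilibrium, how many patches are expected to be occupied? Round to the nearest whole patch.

94

p* = m/(m+e) = 0.302/0.8410 = 0.3591.
Expected occupied patches = N × p* = 263 × 0.3591 = 94.44 ≈ 94.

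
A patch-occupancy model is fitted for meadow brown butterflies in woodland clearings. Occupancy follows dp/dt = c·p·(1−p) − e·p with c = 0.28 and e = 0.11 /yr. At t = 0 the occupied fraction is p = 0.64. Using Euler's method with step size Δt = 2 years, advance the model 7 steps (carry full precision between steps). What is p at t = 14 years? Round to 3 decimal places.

Update rule: p ← p + [c·p·(1−p) − e·p]·Δt with Δt = 2.
p: 0.64000 → 0.62822  (Δp = -0.01178)
p: 0.62822 → 0.62081  (Δp = -0.00742)
p: 0.62081 → 0.61606  (Δp = -0.00475)
p: 0.61606 → 0.61298  (Δp = -0.00308)
p: 0.61298 → 0.61098  (Δp = -0.00200)
p: 0.61098 → 0.60967  (Δp = -0.00131)
p: 0.60967 → 0.60880  (Δp = -0.00086)

0.609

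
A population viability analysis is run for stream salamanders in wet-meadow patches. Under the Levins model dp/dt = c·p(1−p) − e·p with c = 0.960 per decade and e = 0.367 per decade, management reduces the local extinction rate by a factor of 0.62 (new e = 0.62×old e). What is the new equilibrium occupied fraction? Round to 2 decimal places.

Before: p* = 1 − 0.367/0.960 = 0.6177.
After the change, c = 0.96, e = 0.22754, so p* = 1 − 0.22754/0.96 = 0.7630.

0.76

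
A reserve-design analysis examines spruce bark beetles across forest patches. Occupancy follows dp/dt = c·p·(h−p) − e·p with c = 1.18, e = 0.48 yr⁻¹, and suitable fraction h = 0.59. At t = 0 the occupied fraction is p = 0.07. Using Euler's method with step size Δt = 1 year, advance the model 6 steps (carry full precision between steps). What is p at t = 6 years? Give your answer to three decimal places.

Update rule: p ← p + [c·p·(h−p) − e·p]·Δt with Δt = 1.
step 1: Δp = +0.00935, p = 0.07935
step 2: Δp = +0.00973, p = 0.08908
step 3: Δp = +0.00990, p = 0.09897
step 4: Δp = +0.00984, p = 0.10881
step 5: Δp = +0.00955, p = 0.11837
step 6: Δp = +0.00906, p = 0.12742

0.127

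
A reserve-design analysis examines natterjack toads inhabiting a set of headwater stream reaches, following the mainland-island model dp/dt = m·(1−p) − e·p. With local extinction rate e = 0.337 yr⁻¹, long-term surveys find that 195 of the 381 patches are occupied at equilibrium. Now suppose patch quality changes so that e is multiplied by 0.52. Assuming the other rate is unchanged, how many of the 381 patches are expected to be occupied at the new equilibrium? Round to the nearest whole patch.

Observed p* = 195/381 = 0.51181.
Balance m(1−p*) = e·p* gives m = e·p*/(1−p*) = 0.337×0.51181/0.48819 = 0.35331.
New p* = m/(m+e) = 0.35331/(0.35331+0.17524) = 0.66845.
Expected occupied = 381 × 0.66845 = 254.68 ≈ 255.

255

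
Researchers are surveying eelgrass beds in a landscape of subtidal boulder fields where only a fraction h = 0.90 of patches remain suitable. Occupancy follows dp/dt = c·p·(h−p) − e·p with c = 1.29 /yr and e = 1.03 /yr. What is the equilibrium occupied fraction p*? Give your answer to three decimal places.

Setting dp/dt = 0 and dividing by p* gives c·(h−p*) = e.
So p* = h − e/c = 0.90 − 1.03/1.29 = 0.90 − 0.7984 = 0.1016.

0.102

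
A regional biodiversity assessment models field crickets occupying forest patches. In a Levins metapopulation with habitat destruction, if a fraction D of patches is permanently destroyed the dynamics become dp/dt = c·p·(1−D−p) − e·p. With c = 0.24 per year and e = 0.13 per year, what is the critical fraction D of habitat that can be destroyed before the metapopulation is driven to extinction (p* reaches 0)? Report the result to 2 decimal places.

0.46

The nontrivial equilibrium is p* = (1−D) − e/c; extinction occurs when this hits zero.
So D_crit = 1 − e/c = 1 − 0.13/0.24 = 1 − 0.5417 = 0.4583.
This equals the undisturbed p*, a classic result of Lande's extension.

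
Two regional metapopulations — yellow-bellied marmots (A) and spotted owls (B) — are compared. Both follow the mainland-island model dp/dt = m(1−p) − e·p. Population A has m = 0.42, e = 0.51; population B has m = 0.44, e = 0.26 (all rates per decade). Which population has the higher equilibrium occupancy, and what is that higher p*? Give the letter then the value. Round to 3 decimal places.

A: p*_A = m/(m+e) = 0.42/0.9300 = 0.4516.
B: p*_B = 0.44/0.7000 = 0.6286.
B is higher at 0.6286.

B, 0.629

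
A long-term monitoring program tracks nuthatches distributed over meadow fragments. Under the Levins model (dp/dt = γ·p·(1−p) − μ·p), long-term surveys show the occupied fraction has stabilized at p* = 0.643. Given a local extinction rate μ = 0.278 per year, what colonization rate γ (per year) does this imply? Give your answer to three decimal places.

0.779

At equilibrium γ(1−p*) = μ, so γ = μ/(1−p*).
γ = 0.278/(1 − 0.643) = 0.278/0.3570 = 0.7787.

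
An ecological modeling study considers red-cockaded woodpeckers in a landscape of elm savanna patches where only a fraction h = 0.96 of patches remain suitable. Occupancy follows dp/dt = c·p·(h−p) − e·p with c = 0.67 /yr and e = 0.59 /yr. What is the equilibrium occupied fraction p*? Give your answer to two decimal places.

Setting dp/dt = 0 and dividing by p* gives c·(h−p*) = e.
So p* = h − e/c = 0.96 − 0.59/0.67 = 0.96 − 0.8806 = 0.0794.

0.08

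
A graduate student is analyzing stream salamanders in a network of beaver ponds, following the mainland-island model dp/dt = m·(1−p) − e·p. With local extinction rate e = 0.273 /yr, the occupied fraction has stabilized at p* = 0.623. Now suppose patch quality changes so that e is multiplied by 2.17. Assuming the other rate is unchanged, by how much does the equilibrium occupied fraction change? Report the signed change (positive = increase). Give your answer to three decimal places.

-0.191

Balance m(1−p*) = e·p* gives m = e·p*/(1−p*) = 0.273×0.62300/0.37700 = 0.45114.
New p* = m/(m+e) = 0.45114/(0.45114+0.59241) = 0.43231.
Δp* = 0.43231 − 0.62300 = -0.19069.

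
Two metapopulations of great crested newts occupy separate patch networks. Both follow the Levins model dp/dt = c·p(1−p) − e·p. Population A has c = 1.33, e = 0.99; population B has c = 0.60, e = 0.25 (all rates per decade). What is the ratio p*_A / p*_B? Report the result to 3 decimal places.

0.438

A: p*_A = 1 − 0.99/1.33 = 0.2556.
B: p*_B = 1 − 0.25/0.60 = 0.5833.
p*_A / p*_B = 0.2556/0.5833 = 0.4382.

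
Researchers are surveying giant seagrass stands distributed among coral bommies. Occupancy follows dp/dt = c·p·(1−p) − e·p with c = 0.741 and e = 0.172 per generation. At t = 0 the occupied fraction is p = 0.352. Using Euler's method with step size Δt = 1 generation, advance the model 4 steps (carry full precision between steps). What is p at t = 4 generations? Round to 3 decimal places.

0.707

Update rule: p ← p + [c·p·(1−p) − e·p]·Δt with Δt = 1.
  1  |  dp/dt·Δt = +0.108475  |  p_1 = 0.460475
  2  |  dp/dt·Δt = +0.104891  |  p_2 = 0.565366
  3  |  dp/dt·Δt = +0.084841  |  p_3 = 0.650207
  4  |  dp/dt·Δt = +0.056696  |  p_4 = 0.706903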